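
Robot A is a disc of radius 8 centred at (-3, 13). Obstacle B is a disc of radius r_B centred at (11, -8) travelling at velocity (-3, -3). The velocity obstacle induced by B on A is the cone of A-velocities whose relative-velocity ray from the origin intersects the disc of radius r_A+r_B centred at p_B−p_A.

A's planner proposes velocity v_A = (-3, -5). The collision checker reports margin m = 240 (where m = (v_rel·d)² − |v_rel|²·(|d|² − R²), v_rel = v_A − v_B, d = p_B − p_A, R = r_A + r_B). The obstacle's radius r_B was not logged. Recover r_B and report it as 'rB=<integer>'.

m = 240
d = (14, -21);  v_rel = (0, -2),  |v_rel|² = 4
v_rel×d = (0)·(-21) − (-2)·(14) = 28
since m = R²·4 − 28²:  R² = (784 + 240) / 4 = 256
R = √256 = 16  ⇒  r_B = 16 − 8 = 8

rB=8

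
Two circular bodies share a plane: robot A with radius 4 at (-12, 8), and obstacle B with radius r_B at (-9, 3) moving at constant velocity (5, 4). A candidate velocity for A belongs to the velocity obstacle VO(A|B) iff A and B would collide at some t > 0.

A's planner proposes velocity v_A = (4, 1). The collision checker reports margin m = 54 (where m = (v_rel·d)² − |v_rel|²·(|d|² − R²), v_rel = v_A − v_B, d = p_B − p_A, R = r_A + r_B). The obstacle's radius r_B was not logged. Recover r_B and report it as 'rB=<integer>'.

m = 54
d = (3, -5);  v_rel = (-1, -3),  |v_rel|² = 10
v_rel×d = (-1)·(-5) − (-3)·(3) = 14
since m = R²·10 − 14²:  R² = (196 + 54) / 10 = 25
R = √25 = 5  ⇒  r_B = 5 − 4 = 1

rB=1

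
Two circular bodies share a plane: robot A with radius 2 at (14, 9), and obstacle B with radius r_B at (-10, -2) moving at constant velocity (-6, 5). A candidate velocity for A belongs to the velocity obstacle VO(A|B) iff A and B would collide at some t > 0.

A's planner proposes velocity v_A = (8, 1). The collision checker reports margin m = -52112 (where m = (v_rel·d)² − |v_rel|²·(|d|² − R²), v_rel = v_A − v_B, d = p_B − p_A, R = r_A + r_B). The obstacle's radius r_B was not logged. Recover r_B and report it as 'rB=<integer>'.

m = -52112
d = (-24, -11);  v_rel = (14, -4),  |v_rel|² = 212
v_rel×d = (14)·(-11) − (-4)·(-24) = -250
since m = R²·212 − (-250)²:  R² = (62500 + -52112) / 212 = 49
R = √49 = 7  ⇒  r_B = 7 − 2 = 5

rB=5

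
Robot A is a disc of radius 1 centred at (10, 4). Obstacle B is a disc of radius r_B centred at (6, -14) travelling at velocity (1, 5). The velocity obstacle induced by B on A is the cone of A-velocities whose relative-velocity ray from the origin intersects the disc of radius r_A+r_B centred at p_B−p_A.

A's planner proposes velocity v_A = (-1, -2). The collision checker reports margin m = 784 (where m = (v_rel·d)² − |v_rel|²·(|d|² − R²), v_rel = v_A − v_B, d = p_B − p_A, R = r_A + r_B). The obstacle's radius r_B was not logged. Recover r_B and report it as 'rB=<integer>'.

m = 784
d = (-4, -18);  v_rel = (-2, -7),  |v_rel|² = 53
v_rel×d = (-2)·(-18) − (-7)·(-4) = 8
since m = R²·53 − 8²:  R² = (64 + 784) / 53 = 16
R = √16 = 4  ⇒  r_B = 4 − 1 = 3

rB=3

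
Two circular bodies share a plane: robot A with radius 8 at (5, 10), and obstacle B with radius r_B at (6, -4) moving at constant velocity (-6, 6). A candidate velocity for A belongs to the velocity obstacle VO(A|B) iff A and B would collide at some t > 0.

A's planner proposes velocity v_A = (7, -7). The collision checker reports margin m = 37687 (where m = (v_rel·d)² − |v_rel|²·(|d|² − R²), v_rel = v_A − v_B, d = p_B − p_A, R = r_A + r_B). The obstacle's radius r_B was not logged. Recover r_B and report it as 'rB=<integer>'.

m = 37687
d = (1, -14);  v_rel = (13, -13),  |v_rel|² = 338
v_rel×d = (13)·(-14) − (-13)·(1) = -169
since m = R²·338 − (-169)²:  R² = (28561 + 37687) / 338 = 196
R = √196 = 14  ⇒  r_B = 14 − 8 = 6

rB=6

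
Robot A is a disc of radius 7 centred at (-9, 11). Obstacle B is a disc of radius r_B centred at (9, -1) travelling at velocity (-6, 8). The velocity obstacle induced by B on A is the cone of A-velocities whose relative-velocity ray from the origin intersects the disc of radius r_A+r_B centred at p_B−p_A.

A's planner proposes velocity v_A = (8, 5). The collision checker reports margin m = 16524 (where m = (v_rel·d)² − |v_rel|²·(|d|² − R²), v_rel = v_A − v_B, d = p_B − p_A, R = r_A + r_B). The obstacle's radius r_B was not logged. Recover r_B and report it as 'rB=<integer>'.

m = 16524
d = (18, -12);  v_rel = (14, -3),  |v_rel|² = 205
v_rel×d = (14)·(-12) − (-3)·(18) = -114
since m = R²·205 − (-114)²:  R² = (12996 + 16524) / 205 = 144
R = √144 = 12  ⇒  r_B = 12 − 7 = 5

rB=5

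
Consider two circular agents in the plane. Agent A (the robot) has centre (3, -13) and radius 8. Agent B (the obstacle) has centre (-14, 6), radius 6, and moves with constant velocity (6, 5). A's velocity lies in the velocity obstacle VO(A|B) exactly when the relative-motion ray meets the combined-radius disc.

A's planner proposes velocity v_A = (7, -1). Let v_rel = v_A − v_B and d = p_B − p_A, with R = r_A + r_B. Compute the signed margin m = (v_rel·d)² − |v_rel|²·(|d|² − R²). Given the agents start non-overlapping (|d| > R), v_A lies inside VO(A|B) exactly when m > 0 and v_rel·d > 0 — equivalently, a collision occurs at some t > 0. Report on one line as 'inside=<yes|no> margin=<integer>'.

d = (-17, 19),  |d|² = 650;  R = 8+6 = 14,  c = 650−14² = 454
v_rel = (1, -6),  |v_rel|² = 37;  v_rel·d = (1)·(-17) + (-6)·(19) = -131
37·t² + 262·t + 454 = 0  ⇒  m = (-131)² − 37·454 = 363
m = 363 > 0,  v_rel·d = -131 < 0  ⇒  outside

inside=no margin=363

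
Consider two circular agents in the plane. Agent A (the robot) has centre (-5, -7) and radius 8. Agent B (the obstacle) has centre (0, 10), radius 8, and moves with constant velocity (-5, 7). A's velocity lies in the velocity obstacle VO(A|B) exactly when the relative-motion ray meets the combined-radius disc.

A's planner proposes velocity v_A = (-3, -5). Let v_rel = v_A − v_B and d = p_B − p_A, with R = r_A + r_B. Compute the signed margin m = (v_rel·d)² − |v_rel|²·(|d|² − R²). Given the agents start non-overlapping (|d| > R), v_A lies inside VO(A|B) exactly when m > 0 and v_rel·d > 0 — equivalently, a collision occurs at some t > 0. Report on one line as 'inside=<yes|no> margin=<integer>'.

d = (5, 17),  |d|² = 314;  R = 8+8 = 16,  c = 314−16² = 58
v_rel = (2, -12),  |v_rel|² = 148;  v_rel·d = (2)·(5) + (-12)·(17) = -194
148·t² + 388·t + 58 = 0  ⇒  m = (-194)² − 148·58 = 29052
m = 29052 > 0,  v_rel·d = -194 < 0  ⇒  outside

inside=no margin=29052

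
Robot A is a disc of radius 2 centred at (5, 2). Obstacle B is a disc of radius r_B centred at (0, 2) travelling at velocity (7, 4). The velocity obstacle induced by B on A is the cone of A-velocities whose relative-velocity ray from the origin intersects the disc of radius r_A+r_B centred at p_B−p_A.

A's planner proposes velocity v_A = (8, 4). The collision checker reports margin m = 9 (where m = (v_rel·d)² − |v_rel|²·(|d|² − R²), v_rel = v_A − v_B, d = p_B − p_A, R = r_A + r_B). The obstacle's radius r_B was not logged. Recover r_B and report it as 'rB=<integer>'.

m = 9
d = (-5, 0);  v_rel = (1, 0),  |v_rel|² = 1
v_rel×d = (1)·(0) − (0)·(-5) = 0
since m = R²·1 − 0²:  R² = (0 + 9) / 1 = 9
R = √9 = 3  ⇒  r_B = 3 − 2 = 1

rB=1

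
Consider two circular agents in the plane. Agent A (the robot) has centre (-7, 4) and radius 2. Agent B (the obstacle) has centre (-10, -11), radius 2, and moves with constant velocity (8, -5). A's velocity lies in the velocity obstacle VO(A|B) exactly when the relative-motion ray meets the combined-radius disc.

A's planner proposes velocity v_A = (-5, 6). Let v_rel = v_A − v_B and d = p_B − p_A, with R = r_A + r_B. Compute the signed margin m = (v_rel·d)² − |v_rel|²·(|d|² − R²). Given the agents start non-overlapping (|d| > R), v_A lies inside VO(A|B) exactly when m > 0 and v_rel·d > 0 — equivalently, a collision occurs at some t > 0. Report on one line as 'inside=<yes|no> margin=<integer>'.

d = (-3, -15),  |d|² = 234;  R = 2+2 = 4,  c = 234−4² = 218
v_rel = (-13, 11),  |v_rel|² = 290;  v_rel·d = (-13)·(-3) + (11)·(-15) = -126
290·t² + 252·t + 218 = 0  ⇒  m = (-126)² − 290·218 = -47344
m = -47344 < 0,  v_rel·d = -126 < 0  ⇒  outside

inside=no margin=-47344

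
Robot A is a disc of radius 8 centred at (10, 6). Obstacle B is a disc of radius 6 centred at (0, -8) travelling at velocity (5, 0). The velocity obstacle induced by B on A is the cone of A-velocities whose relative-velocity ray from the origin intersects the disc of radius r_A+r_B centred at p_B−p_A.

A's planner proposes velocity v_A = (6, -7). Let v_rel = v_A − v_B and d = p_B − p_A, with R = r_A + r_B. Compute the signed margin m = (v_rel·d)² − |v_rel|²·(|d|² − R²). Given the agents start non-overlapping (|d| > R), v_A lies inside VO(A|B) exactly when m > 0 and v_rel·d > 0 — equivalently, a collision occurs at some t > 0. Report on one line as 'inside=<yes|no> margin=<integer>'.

d = (-10, -14),  |d|² = 296;  R = 8+6 = 14,  c = 296−14² = 100
v_rel = (1, -7),  |v_rel|² = 50;  v_rel·d = (1)·(-10) + (-7)·(-14) = 88
50·t² − 176·t + 100 = 0  ⇒  m = 88² − 50·100 = 2744
m = 2744 > 0,  v_rel·d = 88 > 0  ⇒  inside

inside=yes margin=2744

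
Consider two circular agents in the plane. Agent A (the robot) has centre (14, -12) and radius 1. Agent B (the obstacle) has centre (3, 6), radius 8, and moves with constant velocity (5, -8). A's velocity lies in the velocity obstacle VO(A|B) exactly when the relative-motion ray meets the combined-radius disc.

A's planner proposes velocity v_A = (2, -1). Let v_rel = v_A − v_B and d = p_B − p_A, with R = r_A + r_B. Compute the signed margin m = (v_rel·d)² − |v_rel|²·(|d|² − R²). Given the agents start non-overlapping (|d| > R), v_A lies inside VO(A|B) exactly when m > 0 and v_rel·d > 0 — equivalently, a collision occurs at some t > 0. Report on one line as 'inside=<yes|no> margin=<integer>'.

d = (-11, 18),  |d|² = 445;  R = 1+8 = 9,  c = 445−9² = 364
v_rel = (-3, 7),  |v_rel|² = 58;  v_rel·d = (-3)·(-11) + (7)·(18) = 159
58·t² − 318·t + 364 = 0  ⇒  m = 159² − 58·364 = 4169
m = 4169 > 0,  v_rel·d = 159 > 0  ⇒  inside

inside=yes margin=4169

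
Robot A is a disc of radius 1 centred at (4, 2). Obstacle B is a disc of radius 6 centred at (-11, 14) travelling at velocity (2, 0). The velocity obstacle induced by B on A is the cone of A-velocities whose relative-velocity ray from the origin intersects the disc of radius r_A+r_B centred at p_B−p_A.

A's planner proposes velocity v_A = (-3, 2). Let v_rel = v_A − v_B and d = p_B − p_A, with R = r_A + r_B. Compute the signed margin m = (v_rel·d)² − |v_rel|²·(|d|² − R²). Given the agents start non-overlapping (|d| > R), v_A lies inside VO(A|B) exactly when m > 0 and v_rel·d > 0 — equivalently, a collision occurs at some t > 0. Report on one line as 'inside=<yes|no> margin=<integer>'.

d = (-15, 12),  |d|² = 369;  R = 1+6 = 7,  c = 369−7² = 320
v_rel = (-5, 2),  |v_rel|² = 29;  v_rel·d = (-5)·(-15) + (2)·(12) = 99
29·t² − 198·t + 320 = 0  ⇒  m = 99² − 29·320 = 521
m = 521 > 0,  v_rel·d = 99 > 0  ⇒  inside

inside=yes margin=521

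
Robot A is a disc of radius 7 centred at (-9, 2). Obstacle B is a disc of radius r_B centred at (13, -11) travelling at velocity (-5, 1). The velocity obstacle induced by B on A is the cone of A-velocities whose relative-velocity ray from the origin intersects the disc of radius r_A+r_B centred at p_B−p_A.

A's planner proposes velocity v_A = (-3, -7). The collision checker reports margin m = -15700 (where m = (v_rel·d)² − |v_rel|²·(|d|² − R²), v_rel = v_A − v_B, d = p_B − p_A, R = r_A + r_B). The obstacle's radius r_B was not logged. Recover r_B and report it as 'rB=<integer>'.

m = -15700
d = (22, -13);  v_rel = (2, -8),  |v_rel|² = 68
v_rel×d = (2)·(-13) − (-8)·(22) = 150
since m = R²·68 − 150²:  R² = (22500 + -15700) / 68 = 100
R = √100 = 10  ⇒  r_B = 10 − 7 = 3

rB=3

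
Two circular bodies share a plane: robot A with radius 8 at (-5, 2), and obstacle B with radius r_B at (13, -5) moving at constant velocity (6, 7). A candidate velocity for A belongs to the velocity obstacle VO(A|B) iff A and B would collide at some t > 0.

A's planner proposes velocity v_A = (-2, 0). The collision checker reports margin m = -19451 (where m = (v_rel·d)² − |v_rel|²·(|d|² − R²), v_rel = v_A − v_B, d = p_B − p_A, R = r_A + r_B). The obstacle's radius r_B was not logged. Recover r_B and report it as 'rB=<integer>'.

m = -19451
d = (18, -7);  v_rel = (-8, -7),  |v_rel|² = 113
v_rel×d = (-8)·(-7) − (-7)·(18) = 182
since m = R²·113 − 182²:  R² = (33124 + -19451) / 113 = 121
R = √121 = 11  ⇒  r_B = 11 − 8 = 3

rB=3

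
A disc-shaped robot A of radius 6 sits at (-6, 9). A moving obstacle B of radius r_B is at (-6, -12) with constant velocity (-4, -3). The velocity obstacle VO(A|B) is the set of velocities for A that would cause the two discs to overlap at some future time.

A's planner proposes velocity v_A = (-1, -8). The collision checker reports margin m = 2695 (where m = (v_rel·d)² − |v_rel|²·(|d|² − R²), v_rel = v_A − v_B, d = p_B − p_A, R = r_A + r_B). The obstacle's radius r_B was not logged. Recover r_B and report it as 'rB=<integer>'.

m = 2695
d = (0, -21);  v_rel = (3, -5),  |v_rel|² = 34
v_rel×d = (3)·(-21) − (-5)·(0) = -63
since m = R²·34 − (-63)²:  R² = (3969 + 2695) / 34 = 196
R = √196 = 14  ⇒  r_B = 14 − 6 = 8

rB=8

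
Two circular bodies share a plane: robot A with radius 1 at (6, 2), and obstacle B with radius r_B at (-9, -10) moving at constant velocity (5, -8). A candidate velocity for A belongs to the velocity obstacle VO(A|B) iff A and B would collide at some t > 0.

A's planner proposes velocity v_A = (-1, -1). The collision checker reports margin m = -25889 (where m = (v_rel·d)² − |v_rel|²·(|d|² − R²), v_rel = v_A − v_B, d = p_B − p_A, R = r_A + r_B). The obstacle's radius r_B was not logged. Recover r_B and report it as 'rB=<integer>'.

m = -25889
d = (-15, -12);  v_rel = (-6, 7),  |v_rel|² = 85
v_rel×d = (-6)·(-12) − (7)·(-15) = 177
since m = R²·85 − 177²:  R² = (31329 + -25889) / 85 = 64
R = √64 = 8  ⇒  r_B = 8 − 1 = 7

rB=7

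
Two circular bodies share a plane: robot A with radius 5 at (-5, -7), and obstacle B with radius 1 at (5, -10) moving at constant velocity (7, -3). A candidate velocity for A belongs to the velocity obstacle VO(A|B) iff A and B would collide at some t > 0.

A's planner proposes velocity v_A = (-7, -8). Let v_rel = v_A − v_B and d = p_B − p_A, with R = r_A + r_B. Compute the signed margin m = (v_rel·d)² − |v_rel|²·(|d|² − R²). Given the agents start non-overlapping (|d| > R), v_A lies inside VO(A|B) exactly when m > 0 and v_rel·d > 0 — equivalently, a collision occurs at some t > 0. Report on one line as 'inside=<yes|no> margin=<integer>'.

d = (10, -3),  |d|² = 109;  R = 5+1 = 6,  c = 109−6² = 73
v_rel = (-14, -5),  |v_rel|² = 221;  v_rel·d = (-14)·(10) + (-5)·(-3) = -125
221·t² + 250·t + 73 = 0  ⇒  m = (-125)² − 221·73 = -508
m = -508 < 0,  v_rel·d = -125 < 0  ⇒  outside

inside=no margin=-508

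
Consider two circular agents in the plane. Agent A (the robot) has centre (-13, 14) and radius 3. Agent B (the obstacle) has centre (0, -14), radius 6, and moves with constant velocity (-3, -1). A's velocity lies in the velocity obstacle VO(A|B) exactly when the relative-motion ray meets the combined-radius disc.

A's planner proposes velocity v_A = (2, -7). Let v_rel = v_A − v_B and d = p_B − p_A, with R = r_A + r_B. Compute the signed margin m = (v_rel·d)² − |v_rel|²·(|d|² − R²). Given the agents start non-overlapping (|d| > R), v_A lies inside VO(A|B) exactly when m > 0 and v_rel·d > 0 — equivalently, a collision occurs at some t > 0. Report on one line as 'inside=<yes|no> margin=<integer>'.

d = (13, -28),  |d|² = 953;  R = 3+6 = 9,  c = 953−9² = 872
v_rel = (5, -6),  |v_rel|² = 61;  v_rel·d = (5)·(13) + (-6)·(-28) = 233
61·t² − 466·t + 872 = 0  ⇒  m = 233² − 61·872 = 1097
m = 1097 > 0,  v_rel·d = 233 > 0  ⇒  inside

inside=yes margin=1097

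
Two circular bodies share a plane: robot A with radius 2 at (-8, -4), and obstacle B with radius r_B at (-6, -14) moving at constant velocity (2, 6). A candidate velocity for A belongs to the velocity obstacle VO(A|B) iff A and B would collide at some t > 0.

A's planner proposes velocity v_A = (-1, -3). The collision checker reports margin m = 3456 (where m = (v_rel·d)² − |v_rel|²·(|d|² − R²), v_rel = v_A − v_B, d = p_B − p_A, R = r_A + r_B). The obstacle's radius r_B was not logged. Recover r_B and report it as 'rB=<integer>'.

m = 3456
d = (2, -10);  v_rel = (-3, -9),  |v_rel|² = 90
v_rel×d = (-3)·(-10) − (-9)·(2) = 48
since m = R²·90 − 48²:  R² = (2304 + 3456) / 90 = 64
R = √64 = 8  ⇒  r_B = 8 − 2 = 6

rB=6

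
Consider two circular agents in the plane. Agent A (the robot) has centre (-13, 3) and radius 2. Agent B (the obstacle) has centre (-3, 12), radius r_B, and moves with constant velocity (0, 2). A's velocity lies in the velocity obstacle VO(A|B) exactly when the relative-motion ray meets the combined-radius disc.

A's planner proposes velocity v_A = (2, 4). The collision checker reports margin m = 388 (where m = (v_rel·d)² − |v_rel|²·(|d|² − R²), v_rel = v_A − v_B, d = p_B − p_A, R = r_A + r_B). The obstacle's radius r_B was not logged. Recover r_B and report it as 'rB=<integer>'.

m = 388
d = (10, 9);  v_rel = (2, 2),  |v_rel|² = 8
v_rel×d = (2)·(9) − (2)·(10) = -2
since m = R²·8 − (-2)²:  R² = (4 + 388) / 8 = 49
R = √49 = 7  ⇒  r_B = 7 − 2 = 5

rB=5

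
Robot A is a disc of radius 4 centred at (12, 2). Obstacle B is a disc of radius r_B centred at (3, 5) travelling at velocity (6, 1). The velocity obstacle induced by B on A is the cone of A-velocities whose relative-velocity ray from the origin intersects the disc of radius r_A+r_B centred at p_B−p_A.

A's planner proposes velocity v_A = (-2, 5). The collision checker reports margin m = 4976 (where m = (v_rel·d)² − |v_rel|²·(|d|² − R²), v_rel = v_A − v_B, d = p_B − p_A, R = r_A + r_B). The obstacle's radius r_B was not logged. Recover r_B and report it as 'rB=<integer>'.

m = 4976
d = (-9, 3);  v_rel = (-8, 4),  |v_rel|² = 80
v_rel×d = (-8)·(3) − (4)·(-9) = 12
since m = R²·80 − 12²:  R² = (144 + 4976) / 80 = 64
R = √64 = 8  ⇒  r_B = 8 − 4 = 4

rB=4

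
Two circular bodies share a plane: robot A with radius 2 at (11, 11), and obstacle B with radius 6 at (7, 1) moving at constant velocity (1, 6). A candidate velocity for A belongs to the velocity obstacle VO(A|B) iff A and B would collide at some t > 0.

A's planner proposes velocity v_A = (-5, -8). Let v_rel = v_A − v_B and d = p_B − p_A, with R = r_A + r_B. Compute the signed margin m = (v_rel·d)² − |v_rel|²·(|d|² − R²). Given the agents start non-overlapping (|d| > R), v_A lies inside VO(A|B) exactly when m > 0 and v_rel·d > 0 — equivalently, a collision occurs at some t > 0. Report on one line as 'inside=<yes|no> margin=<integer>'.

d = (-4, -10),  |d|² = 116;  R = 2+6 = 8,  c = 116−8² = 52
v_rel = (-6, -14),  |v_rel|² = 232;  v_rel·d = (-6)·(-4) + (-14)·(-10) = 164
232·t² − 328·t + 52 = 0  ⇒  m = 164² − 232·52 = 14832
m = 14832 > 0,  v_rel·d = 164 > 0  ⇒  inside

inside=yes margin=14832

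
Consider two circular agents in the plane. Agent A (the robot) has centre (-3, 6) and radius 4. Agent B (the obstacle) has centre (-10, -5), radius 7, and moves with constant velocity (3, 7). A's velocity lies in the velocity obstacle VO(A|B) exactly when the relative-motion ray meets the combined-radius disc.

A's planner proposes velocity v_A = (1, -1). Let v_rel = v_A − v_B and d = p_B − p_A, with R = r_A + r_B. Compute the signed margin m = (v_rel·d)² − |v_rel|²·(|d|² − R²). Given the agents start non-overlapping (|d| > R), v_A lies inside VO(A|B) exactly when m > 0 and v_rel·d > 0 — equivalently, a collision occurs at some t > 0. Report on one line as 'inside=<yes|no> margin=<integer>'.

d = (-7, -11),  |d|² = 170;  R = 4+7 = 11,  c = 170−11² = 49
v_rel = (-2, -8),  |v_rel|² = 68;  v_rel·d = (-2)·(-7) + (-8)·(-11) = 102
68·t² − 204·t + 49 = 0  ⇒  m = 102² − 68·49 = 7072
m = 7072 > 0,  v_rel·d = 102 > 0  ⇒  inside

inside=yes margin=7072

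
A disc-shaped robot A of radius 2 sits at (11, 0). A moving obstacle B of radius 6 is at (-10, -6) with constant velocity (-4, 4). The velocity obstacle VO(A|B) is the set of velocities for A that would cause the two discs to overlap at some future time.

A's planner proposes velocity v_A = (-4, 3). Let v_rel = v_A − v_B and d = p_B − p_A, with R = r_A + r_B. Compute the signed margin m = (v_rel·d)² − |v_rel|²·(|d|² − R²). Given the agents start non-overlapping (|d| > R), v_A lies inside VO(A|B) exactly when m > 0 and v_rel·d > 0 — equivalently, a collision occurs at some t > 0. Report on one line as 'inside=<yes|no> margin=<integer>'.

d = (-21, -6),  |d|² = 477;  R = 2+6 = 8,  c = 477−8² = 413
v_rel = (0, -1),  |v_rel|² = 1;  v_rel·d = (0)·(-21) + (-1)·(-6) = 6
1·t² − 12·t + 413 = 0  ⇒  m = 6² − 1·413 = -377
m = -377 < 0,  v_rel·d = 6 > 0  ⇒  outside

inside=no margin=-377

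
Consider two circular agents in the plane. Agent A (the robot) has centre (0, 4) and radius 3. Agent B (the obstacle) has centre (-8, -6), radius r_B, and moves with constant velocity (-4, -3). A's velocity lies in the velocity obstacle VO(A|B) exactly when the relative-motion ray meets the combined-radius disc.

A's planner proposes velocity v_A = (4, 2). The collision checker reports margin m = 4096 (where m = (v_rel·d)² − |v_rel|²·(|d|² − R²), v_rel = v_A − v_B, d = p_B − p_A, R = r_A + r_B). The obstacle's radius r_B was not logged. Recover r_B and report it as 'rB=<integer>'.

m = 4096
d = (-8, -10);  v_rel = (8, 5),  |v_rel|² = 89
v_rel×d = (8)·(-10) − (5)·(-8) = -40
since m = R²·89 − (-40)²:  R² = (1600 + 4096) / 89 = 64
R = √64 = 8  ⇒  r_B = 8 − 3 = 5

rB=5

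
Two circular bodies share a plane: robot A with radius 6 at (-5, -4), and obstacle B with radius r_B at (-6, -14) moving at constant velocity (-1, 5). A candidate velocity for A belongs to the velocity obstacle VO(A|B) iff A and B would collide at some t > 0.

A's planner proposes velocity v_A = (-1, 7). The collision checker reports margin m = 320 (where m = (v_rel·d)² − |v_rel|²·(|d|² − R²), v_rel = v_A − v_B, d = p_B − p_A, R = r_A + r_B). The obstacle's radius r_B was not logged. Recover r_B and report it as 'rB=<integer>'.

m = 320
d = (-1, -10);  v_rel = (0, 2),  |v_rel|² = 4
v_rel×d = (0)·(-10) − (2)·(-1) = 2
since m = R²·4 − 2²:  R² = (4 + 320) / 4 = 81
R = √81 = 9  ⇒  r_B = 9 − 6 = 3

rB=3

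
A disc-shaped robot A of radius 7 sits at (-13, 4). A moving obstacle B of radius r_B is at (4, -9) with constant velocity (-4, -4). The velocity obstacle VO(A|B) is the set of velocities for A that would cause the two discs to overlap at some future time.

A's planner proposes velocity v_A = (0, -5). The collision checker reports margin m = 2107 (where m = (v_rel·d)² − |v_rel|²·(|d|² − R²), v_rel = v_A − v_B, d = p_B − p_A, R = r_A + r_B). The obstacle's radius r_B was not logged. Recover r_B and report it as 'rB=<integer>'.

m = 2107
d = (17, -13);  v_rel = (4, -1),  |v_rel|² = 17
v_rel×d = (4)·(-13) − (-1)·(17) = -35
since m = R²·17 − (-35)²:  R² = (1225 + 2107) / 17 = 196
R = √196 = 14  ⇒  r_B = 14 − 7 = 7

rB=7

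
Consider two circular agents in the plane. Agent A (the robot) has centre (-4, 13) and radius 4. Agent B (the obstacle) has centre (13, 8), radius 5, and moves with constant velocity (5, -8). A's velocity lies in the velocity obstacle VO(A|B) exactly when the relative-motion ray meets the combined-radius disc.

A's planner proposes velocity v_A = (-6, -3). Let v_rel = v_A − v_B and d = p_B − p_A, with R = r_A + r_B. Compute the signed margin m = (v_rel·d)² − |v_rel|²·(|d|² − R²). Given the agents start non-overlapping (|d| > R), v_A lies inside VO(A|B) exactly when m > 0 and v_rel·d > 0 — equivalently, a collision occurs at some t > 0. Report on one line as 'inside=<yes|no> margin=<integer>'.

d = (17, -5),  |d|² = 314;  R = 4+5 = 9,  c = 314−9² = 233
v_rel = (-11, 5),  |v_rel|² = 146;  v_rel·d = (-11)·(17) + (5)·(-5) = -212
146·t² + 424·t + 233 = 0  ⇒  m = (-212)² − 146·233 = 10926
m = 10926 > 0,  v_rel·d = -212 < 0  ⇒  outside

inside=no margin=10926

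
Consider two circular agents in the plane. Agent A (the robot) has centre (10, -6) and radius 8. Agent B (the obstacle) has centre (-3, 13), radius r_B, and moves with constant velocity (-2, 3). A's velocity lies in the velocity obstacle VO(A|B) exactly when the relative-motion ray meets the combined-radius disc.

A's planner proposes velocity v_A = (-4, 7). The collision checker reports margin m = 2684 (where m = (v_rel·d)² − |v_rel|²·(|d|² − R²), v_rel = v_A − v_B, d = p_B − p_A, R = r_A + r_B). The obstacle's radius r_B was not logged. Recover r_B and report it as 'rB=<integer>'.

m = 2684
d = (-13, 19);  v_rel = (-2, 4),  |v_rel|² = 20
v_rel×d = (-2)·(19) − (4)·(-13) = 14
since m = R²·20 − 14²:  R² = (196 + 2684) / 20 = 144
R = √144 = 12  ⇒  r_B = 12 − 8 = 4

rB=4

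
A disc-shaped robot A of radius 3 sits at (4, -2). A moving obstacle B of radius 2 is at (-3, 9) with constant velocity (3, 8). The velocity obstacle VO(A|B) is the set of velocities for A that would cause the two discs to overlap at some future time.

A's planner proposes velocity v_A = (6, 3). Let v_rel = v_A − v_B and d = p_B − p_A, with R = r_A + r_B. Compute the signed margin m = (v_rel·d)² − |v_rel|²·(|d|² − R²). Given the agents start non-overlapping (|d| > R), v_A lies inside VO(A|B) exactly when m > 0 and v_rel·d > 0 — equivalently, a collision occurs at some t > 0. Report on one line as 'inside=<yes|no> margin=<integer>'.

d = (-7, 11),  |d|² = 170;  R = 3+2 = 5,  c = 170−5² = 145
v_rel = (3, -5),  |v_rel|² = 34;  v_rel·d = (3)·(-7) + (-5)·(11) = -76
34·t² + 152·t + 145 = 0  ⇒  m = (-76)² − 34·145 = 846
m = 846 > 0,  v_rel·d = -76 < 0  ⇒  outside

inside=no margin=846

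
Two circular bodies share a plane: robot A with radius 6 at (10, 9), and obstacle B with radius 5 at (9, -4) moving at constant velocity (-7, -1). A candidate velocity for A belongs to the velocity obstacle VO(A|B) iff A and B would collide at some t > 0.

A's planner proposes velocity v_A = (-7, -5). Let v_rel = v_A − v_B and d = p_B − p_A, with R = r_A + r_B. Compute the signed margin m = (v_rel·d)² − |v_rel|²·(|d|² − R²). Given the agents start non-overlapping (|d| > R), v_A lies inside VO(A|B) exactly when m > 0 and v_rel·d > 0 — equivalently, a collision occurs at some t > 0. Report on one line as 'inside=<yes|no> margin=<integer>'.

d = (-1, -13),  |d|² = 170;  R = 6+5 = 11,  c = 170−11² = 49
v_rel = (0, -4),  |v_rel|² = 16;  v_rel·d = (0)·(-1) + (-4)·(-13) = 52
16·t² − 104·t + 49 = 0  ⇒  m = 52² − 16·49 = 1920
m = 1920 > 0,  v_rel·d = 52 > 0  ⇒  inside

inside=yes margin=1920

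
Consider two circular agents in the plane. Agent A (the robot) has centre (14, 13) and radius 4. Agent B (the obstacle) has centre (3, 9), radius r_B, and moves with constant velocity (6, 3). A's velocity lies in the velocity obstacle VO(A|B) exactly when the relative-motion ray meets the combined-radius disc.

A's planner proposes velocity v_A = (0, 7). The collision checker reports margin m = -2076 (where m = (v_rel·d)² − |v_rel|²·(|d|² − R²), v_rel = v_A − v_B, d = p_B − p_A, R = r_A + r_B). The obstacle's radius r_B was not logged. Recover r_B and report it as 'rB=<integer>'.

m = -2076
d = (-11, -4);  v_rel = (-6, 4),  |v_rel|² = 52
v_rel×d = (-6)·(-4) − (4)·(-11) = 68
since m = R²·52 − 68²:  R² = (4624 + -2076) / 52 = 49
R = √49 = 7  ⇒  r_B = 7 − 4 = 3

rB=3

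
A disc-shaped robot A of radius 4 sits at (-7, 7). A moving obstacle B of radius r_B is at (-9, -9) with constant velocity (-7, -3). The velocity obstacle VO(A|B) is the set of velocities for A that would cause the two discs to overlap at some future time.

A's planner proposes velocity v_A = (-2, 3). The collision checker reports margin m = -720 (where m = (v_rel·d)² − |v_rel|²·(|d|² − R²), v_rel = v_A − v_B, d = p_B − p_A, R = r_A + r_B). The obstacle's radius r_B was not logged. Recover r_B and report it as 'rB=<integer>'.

m = -720
d = (-2, -16);  v_rel = (5, 6),  |v_rel|² = 61
v_rel×d = (5)·(-16) − (6)·(-2) = -68
since m = R²·61 − (-68)²:  R² = (4624 + -720) / 61 = 64
R = √64 = 8  ⇒  r_B = 8 − 4 = 4

rB=4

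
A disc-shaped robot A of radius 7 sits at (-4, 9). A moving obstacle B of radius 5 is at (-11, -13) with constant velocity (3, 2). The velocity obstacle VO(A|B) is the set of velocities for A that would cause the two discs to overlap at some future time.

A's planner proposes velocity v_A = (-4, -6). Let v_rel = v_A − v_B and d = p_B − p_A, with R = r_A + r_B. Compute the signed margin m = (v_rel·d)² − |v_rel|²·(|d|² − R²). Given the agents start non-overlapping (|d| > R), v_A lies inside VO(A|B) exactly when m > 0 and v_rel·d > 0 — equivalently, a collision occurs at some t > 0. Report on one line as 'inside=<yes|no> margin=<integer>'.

d = (-7, -22),  |d|² = 533;  R = 7+5 = 12,  c = 533−12² = 389
v_rel = (-7, -8),  |v_rel|² = 113;  v_rel·d = (-7)·(-7) + (-8)·(-22) = 225
113·t² − 450·t + 389 = 0  ⇒  m = 225² − 113·389 = 6668
m = 6668 > 0,  v_rel·d = 225 > 0  ⇒  inside

inside=yes margin=6668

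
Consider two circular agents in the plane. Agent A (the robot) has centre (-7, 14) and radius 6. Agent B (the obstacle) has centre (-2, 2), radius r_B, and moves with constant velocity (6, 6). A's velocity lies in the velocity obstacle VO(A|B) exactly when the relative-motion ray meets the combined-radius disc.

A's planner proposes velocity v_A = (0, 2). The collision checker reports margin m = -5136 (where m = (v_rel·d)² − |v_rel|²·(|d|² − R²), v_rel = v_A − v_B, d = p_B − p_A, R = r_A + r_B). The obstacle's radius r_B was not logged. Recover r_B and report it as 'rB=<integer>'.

m = -5136
d = (5, -12);  v_rel = (-6, -4),  |v_rel|² = 52
v_rel×d = (-6)·(-12) − (-4)·(5) = 92
since m = R²·52 − 92²:  R² = (8464 + -5136) / 52 = 64
R = √64 = 8  ⇒  r_B = 8 − 6 = 2

rB=2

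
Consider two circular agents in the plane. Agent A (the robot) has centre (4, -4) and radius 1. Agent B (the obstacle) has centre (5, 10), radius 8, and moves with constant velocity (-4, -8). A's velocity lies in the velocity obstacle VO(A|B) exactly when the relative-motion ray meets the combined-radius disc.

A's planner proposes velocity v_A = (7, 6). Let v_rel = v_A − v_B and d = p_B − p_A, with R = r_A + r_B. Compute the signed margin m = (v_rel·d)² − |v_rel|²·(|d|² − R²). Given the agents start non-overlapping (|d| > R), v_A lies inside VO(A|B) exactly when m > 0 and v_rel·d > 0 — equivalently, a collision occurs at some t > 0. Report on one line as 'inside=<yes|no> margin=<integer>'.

d = (1, 14),  |d|² = 197;  R = 1+8 = 9,  c = 197−9² = 116
v_rel = (11, 14),  |v_rel|² = 317;  v_rel·d = (11)·(1) + (14)·(14) = 207
317·t² − 414·t + 116 = 0  ⇒  m = 207² − 317·116 = 6077
m = 6077 > 0,  v_rel·d = 207 > 0  ⇒  inside

inside=yes margin=6077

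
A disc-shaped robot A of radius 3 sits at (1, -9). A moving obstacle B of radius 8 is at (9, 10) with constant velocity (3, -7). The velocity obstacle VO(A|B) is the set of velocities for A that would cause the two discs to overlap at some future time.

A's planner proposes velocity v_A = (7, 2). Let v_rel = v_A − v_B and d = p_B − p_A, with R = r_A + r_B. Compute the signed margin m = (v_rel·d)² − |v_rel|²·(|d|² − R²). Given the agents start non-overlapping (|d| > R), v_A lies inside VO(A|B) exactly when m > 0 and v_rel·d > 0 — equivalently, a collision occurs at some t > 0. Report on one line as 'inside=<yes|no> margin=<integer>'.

d = (8, 19),  |d|² = 425;  R = 3+8 = 11,  c = 425−11² = 304
v_rel = (4, 9),  |v_rel|² = 97;  v_rel·d = (4)·(8) + (9)·(19) = 203
97·t² − 406·t + 304 = 0  ⇒  m = 203² − 97·304 = 11721
m = 11721 > 0,  v_rel·d = 203 > 0  ⇒  inside

inside=yes margin=11721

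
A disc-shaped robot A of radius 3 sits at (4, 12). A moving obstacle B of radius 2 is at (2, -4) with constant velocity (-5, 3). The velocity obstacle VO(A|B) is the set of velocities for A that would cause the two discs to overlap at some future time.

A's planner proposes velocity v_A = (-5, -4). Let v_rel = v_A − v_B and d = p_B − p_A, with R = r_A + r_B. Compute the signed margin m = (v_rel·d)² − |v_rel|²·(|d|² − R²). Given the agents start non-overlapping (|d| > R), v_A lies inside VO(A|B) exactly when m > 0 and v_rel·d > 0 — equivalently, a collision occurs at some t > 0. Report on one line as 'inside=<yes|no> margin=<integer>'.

d = (-2, -16),  |d|² = 260;  R = 3+2 = 5,  c = 260−5² = 235
v_rel = (0, -7),  |v_rel|² = 49;  v_rel·d = (0)·(-2) + (-7)·(-16) = 112
49·t² − 224·t + 235 = 0  ⇒  m = 112² − 49·235 = 1029
m = 1029 > 0,  v_rel·d = 112 > 0  ⇒  inside

inside=yes margin=1029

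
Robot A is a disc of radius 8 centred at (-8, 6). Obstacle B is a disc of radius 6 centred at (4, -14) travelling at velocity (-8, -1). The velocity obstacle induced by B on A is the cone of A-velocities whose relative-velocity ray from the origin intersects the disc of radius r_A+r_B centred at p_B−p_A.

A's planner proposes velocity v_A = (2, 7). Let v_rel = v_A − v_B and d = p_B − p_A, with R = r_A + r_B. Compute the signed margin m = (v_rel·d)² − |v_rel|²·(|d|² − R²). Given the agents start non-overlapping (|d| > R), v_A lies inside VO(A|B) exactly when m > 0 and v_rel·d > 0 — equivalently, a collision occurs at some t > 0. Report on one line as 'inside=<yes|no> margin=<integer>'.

d = (12, -20),  |d|² = 544;  R = 8+6 = 14,  c = 544−14² = 348
v_rel = (10, 8),  |v_rel|² = 164;  v_rel·d = (10)·(12) + (8)·(-20) = -40
164·t² + 80·t + 348 = 0  ⇒  m = (-40)² − 164·348 = -55472
m = -55472 < 0,  v_rel·d = -40 < 0  ⇒  outside

inside=no margin=-55472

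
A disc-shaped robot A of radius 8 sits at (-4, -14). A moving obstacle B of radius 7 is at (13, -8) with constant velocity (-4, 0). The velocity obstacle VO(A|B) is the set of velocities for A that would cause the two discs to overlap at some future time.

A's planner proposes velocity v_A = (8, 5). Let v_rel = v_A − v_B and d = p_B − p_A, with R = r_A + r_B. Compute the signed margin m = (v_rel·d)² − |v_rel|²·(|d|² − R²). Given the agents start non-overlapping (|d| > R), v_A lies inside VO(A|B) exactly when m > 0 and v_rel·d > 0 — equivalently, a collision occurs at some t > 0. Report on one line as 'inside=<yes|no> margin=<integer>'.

d = (17, 6),  |d|² = 325;  R = 8+7 = 15,  c = 325−15² = 100
v_rel = (12, 5),  |v_rel|² = 169;  v_rel·d = (12)·(17) + (5)·(6) = 234
169·t² − 468·t + 100 = 0  ⇒  m = 234² − 169·100 = 37856
m = 37856 > 0,  v_rel·d = 234 > 0  ⇒  inside

inside=yes margin=37856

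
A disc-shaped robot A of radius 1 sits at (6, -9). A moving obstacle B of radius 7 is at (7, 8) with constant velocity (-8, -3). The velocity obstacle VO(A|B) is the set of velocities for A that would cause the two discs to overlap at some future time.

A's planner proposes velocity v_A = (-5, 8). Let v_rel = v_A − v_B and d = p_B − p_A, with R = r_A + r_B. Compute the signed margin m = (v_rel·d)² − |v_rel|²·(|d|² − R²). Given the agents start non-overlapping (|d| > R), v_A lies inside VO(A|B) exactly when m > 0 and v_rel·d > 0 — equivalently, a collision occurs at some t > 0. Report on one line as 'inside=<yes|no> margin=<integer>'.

d = (1, 17),  |d|² = 290;  R = 1+7 = 8,  c = 290−8² = 226
v_rel = (3, 11),  |v_rel|² = 130;  v_rel·d = (3)·(1) + (11)·(17) = 190
130·t² − 380·t + 226 = 0  ⇒  m = 190² − 130·226 = 6720
m = 6720 > 0,  v_rel·d = 190 > 0  ⇒  inside

inside=yes margin=6720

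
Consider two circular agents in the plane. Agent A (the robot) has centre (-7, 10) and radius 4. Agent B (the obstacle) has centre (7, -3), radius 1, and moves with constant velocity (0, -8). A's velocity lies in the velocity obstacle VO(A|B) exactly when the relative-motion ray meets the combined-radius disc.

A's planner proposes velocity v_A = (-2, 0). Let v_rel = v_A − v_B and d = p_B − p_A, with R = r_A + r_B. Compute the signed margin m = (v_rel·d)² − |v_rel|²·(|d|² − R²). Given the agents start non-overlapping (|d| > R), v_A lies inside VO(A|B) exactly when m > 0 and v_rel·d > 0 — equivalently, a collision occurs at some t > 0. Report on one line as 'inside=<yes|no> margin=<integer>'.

d = (14, -13),  |d|² = 365;  R = 4+1 = 5,  c = 365−5² = 340
v_rel = (-2, 8),  |v_rel|² = 68;  v_rel·d = (-2)·(14) + (8)·(-13) = -132
68·t² + 264·t + 340 = 0  ⇒  m = (-132)² − 68·340 = -5696
m = -5696 < 0,  v_rel·d = -132 < 0  ⇒  outside

inside=no margin=-5696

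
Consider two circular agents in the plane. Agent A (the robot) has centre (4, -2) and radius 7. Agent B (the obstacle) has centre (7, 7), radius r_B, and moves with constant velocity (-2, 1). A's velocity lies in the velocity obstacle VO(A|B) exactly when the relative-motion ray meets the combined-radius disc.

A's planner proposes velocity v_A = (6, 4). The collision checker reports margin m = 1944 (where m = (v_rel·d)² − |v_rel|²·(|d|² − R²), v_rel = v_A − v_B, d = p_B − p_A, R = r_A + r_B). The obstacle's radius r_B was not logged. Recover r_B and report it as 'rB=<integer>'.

m = 1944
d = (3, 9);  v_rel = (8, 3),  |v_rel|² = 73
v_rel×d = (8)·(9) − (3)·(3) = 63
since m = R²·73 − 63²:  R² = (3969 + 1944) / 73 = 81
R = √81 = 9  ⇒  r_B = 9 − 7 = 2

rB=2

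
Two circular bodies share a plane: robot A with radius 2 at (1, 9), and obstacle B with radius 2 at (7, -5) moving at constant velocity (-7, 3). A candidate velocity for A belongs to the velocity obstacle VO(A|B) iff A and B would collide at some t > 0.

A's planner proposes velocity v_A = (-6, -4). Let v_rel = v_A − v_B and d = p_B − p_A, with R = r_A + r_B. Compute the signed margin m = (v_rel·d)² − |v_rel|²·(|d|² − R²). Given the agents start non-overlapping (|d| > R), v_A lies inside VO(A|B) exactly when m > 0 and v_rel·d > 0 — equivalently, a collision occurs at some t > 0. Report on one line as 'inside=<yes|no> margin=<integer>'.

d = (6, -14),  |d|² = 232;  R = 2+2 = 4,  c = 232−4² = 216
v_rel = (1, -7),  |v_rel|² = 50;  v_rel·d = (1)·(6) + (-7)·(-14) = 104
50·t² − 208·t + 216 = 0  ⇒  m = 104² − 50·216 = 16
m = 16 > 0,  v_rel·d = 104 > 0  ⇒  inside

inside=yes margin=16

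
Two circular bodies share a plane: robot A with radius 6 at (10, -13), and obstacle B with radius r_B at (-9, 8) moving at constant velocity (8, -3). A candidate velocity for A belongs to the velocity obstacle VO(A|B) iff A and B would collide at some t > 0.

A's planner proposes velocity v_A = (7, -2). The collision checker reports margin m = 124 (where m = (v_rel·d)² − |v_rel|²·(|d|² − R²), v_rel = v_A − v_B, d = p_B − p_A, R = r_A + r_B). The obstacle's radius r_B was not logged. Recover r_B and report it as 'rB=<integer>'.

m = 124
d = (-19, 21);  v_rel = (-1, 1),  |v_rel|² = 2
v_rel×d = (-1)·(21) − (1)·(-19) = -2
since m = R²·2 − (-2)²:  R² = (4 + 124) / 2 = 64
R = √64 = 8  ⇒  r_B = 8 − 6 = 2

rB=2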